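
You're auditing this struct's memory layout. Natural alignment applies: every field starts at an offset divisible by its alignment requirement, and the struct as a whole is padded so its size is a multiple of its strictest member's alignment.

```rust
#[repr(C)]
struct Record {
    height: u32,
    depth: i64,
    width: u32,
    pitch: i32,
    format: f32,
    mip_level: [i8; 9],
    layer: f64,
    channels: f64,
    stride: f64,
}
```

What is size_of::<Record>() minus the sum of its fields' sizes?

@0: height [4B, align 4] → 4
+4 pad (align 8)
@8: depth [8B, align 8] → 16
@16: width [4B, align 4] → 20
@20: pitch [4B, align 4] → 24
@24: format [4B, align 4] → 28
@28: mip_level [9B, align 1] → 37
+3 pad (align 8)
@40: layer [8B, align 8] → 48
@48: channels [8B, align 8] → 56
@56: stride [8B, align 8] → 64
size 64, align 8
data bytes 57, size 64 → padding 7

7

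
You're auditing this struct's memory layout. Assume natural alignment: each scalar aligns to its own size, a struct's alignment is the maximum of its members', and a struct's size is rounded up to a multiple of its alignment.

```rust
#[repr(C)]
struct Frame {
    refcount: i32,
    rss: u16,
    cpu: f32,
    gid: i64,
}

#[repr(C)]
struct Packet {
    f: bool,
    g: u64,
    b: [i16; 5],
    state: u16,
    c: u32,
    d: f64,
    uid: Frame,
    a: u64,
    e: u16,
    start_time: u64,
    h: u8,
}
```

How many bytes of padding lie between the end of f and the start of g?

Frame: 0..4  refcount  (4B, 4-aligned); 4..6  rss  (2B, 2-aligned); 6..8  -- padding (2B); 8..12  cpu  (4B, 4-aligned); 12..16  -- padding (4B); 16..24  gid  (8B, 8-aligned); sizeof = 24, alignof = 8
0..1  f  (1B, 1-aligned)
1..8  -- padding (7B)
8..16  g  (8B, 8-aligned)

7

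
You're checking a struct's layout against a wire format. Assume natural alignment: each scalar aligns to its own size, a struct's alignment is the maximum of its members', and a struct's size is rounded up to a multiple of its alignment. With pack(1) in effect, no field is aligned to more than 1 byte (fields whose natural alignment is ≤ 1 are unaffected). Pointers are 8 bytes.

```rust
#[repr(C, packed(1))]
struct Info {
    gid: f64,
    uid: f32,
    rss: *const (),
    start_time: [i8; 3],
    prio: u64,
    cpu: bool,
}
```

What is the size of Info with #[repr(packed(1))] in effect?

0..8  gid  (8B, 1-aligned)
8..12  uid  (4B, 1-aligned)
12..20  rss  (8B, 1-aligned)
20..23  start_time  (3B, 1-aligned)
23..31  prio  (8B, 1-aligned)
31..32  cpu  (1B, 1-aligned)
sizeof = 32, alignof = 1

32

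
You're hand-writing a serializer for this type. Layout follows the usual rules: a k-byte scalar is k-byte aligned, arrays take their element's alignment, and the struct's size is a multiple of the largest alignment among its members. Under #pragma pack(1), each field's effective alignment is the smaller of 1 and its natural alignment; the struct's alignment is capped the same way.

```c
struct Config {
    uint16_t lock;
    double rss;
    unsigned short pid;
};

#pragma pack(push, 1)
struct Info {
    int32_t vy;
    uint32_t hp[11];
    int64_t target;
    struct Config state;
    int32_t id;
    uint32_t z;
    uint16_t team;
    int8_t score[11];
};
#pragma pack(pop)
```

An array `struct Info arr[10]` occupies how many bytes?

Config: 0..2  lock  (2B, 2-aligned); 2..8  -- padding (6B); 8..16  rss  (8B, 8-aligned); 16..18  pid  (2B, 2-aligned); 18..24  -- tail padding (6B); sizeof = 24, alignof = 8
0..4  vy  (4B, 1-aligned)
4..48  hp  (44B, 1-aligned)
48..56  target  (8B, 1-aligned)
56..80  state  (24B, 1-aligned)
80..84  id  (4B, 1-aligned)
84..88  z  (4B, 1-aligned)
88..90  team  (2B, 1-aligned)
90..101  score  (11B, 1-aligned)
sizeof = 101, alignof = 1
array of 10: 10 × 101 = 1010

1010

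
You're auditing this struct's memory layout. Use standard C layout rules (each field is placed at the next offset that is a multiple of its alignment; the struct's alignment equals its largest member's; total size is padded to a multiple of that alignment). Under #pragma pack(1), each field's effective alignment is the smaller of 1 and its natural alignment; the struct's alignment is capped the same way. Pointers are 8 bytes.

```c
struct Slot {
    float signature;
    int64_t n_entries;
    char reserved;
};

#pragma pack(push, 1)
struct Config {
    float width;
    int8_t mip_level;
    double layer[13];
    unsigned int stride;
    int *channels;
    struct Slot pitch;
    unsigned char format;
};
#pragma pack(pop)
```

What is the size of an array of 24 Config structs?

Slot: @0: signature [4B, align 4] → 4; +4 pad (align 8); @8: n_entries [8B, align 8] → 16; @16: reserved [1B, align 1] → 17; +7 tail pad (align 8); size 24, align 8
@0: width [4B, align 1] → 4
@4: mip_level [1B, align 1] → 5
@5: layer [104B, align 1] → 109
@109: stride [4B, align 1] → 113
@113: channels [8B, align 1] → 121
@121: pitch [24B, align 1] → 145
@145: format [1B, align 1] → 146
size 146, align 1
array of 24: 24 × 146 = 3504

3504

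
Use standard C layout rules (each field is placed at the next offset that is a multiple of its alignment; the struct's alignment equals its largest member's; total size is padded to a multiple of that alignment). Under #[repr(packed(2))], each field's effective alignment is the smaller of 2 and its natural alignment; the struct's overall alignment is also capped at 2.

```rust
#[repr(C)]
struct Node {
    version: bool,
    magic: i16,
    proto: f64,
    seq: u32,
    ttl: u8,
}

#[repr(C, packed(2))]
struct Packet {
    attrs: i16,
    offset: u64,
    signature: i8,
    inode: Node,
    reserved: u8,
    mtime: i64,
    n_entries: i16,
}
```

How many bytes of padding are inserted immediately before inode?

Node: @0: version [1B, align 1] → 1; +1 pad (align 2); @2: magic [2B, align 2] → 4; +4 pad (align 8); @8: proto [8B, align 8] → 16; @16: seq [4B, align 4] → 20; @20: ttl [1B, align 1] → 21; +3 tail pad (align 8); size 24, align 8
@0: attrs [2B, align 2] → 2
@2: offset [8B, align 2] → 10
@10: signature [1B, align 1] → 11
+1 pad (align 2)
@12: inode [24B, align 2] → 36

1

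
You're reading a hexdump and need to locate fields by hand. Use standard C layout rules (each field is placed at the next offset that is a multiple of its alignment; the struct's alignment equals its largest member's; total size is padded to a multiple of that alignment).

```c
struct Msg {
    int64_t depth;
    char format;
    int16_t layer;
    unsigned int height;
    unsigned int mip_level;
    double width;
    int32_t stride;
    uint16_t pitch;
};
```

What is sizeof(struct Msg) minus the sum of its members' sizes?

7

0..8  depth  (8B, 8-aligned)
8..9  format  (1B, 1-aligned)
9..10  -- padding (1B)
10..12  layer  (2B, 2-aligned)
12..16  height  (4B, 4-aligned)
16..20  mip_level  (4B, 4-aligned)
20..24  -- padding (4B)
24..32  width  (8B, 8-aligned)
32..36  stride  (4B, 4-aligned)
36..38  pitch  (2B, 2-aligned)
38..40  -- tail padding (2B)
sizeof = 40, alignof = 8
data bytes 33, size 40 → padding 7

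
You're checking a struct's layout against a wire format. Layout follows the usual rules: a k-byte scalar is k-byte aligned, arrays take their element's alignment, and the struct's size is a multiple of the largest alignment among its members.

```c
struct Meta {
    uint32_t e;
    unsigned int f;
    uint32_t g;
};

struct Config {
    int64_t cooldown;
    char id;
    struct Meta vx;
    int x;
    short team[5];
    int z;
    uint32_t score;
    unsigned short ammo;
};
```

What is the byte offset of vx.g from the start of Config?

Meta: @0: e [4B, align 4] → 4; @4: f [4B, align 4] → 8; @8: g [4B, align 4] → 12; size 12, align 4
@0: cooldown [8B, align 8] → 8
@8: id [1B, align 1] → 9
+3 pad (align 4)
@12: vx [12B, align 4] → 24
within Meta: g at 8
12 + 8 = 20

20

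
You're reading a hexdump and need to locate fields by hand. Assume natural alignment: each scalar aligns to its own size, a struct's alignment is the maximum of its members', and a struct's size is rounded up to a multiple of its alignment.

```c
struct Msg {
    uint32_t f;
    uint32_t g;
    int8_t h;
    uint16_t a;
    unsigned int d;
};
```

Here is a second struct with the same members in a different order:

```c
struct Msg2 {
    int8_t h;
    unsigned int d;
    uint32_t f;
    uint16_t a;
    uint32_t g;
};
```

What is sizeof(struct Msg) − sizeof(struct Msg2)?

@0: f [4B, align 4] → 4
@4: g [4B, align 4] → 8
@8: h [1B, align 1] → 9
+1 pad (align 2)
@10: a [2B, align 2] → 12
@12: d [4B, align 4] → 16
size 16, align 4
— Msg2 —
@0: h [1B, align 1] → 1
+3 pad (align 4)
@4: d [4B, align 4] → 8
@8: f [4B, align 4] → 12
@12: a [2B, align 2] → 14
+2 pad (align 4)
@16: g [4B, align 4] → 20
size 20, align 4
16 − 20 = -4

-4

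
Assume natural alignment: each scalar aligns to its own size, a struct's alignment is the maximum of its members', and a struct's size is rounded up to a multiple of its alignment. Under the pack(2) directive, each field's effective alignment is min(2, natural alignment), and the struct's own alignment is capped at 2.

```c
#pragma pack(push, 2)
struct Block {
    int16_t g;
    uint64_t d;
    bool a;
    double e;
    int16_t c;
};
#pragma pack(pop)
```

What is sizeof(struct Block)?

g at 0 (size 2, align 2) → ends 2
d at 2 (size 8, align 2) → ends 10
a at 10 (size 1, align 1) → ends 11
pad 1 to align 2 for e
e at 12 (size 8, align 2) → ends 20
c at 20 (size 2, align 2) → ends 22
total 22 bytes, alignment 2

22 bytes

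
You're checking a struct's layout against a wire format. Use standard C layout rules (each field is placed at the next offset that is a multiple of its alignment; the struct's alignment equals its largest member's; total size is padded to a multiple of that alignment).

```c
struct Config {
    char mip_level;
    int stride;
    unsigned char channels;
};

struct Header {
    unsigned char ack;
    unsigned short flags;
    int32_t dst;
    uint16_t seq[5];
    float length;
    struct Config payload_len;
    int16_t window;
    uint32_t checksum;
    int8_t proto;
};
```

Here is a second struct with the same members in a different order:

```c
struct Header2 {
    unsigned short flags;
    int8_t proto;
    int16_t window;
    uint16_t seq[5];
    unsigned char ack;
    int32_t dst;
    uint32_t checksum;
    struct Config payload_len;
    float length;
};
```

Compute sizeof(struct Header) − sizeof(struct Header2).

Config: 0..1  mip_level  (1B, 1-aligned); 1..4  -- padding (3B); 4..8  stride  (4B, 4-aligned); 8..9  channels  (1B, 1-aligned); 9..12  -- tail padding (3B); sizeof = 12, alignof = 4
0..1  ack  (1B, 1-aligned)
1..2  -- padding (1B)
2..4  flags  (2B, 2-aligned)
4..8  dst  (4B, 4-aligned)
8..18  seq  (10B, 2-aligned)
18..20  -- padding (2B)
20..24  length  (4B, 4-aligned)
24..36  payload_len  (12B, 4-aligned)
36..38  window  (2B, 2-aligned)
38..40  -- padding (2B)
40..44  checksum  (4B, 4-aligned)
44..45  proto  (1B, 1-aligned)
45..48  -- tail padding (3B)
sizeof = 48, alignof = 4
— Header2 —
0..2  flags  (2B, 2-aligned)
2..3  proto  (1B, 1-aligned)
3..4  -- padding (1B)
4..6  window  (2B, 2-aligned)
6..16  seq  (10B, 2-aligned)
16..17  ack  (1B, 1-aligned)
17..20  -- padding (3B)
20..24  dst  (4B, 4-aligned)
24..28  checksum  (4B, 4-aligned)
28..40  payload_len  (12B, 4-aligned)
40..44  length  (4B, 4-aligned)
sizeof = 44, alignof = 4
48 − 44 = 4

4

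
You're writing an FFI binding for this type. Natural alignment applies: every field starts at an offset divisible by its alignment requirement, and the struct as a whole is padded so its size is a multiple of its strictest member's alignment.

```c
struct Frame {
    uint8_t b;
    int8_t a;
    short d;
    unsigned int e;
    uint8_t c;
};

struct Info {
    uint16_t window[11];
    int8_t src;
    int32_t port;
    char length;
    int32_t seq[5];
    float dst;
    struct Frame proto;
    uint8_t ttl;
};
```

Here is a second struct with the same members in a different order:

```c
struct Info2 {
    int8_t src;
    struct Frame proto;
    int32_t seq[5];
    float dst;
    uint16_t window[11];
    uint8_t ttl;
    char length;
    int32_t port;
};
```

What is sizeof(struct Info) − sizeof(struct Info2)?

Frame: b at 0 (size 1, align 1) → ends 1; a at 1 (size 1, align 1) → ends 2; d at 2 (size 2, align 2) → ends 4; e at 4 (size 4, align 4) → ends 8; c at 8 (size 1, align 1) → ends 9; tail pad 3 to reach multiple of 4; total 12 bytes, alignment 4
window at 0 (size 22, align 2) → ends 22
src at 22 (size 1, align 1) → ends 23
pad 1 to align 4 for port
port at 24 (size 4, align 4) → ends 28
length at 28 (size 1, align 1) → ends 29
pad 3 to align 4 for seq
seq at 32 (size 20, align 4) → ends 52
dst at 52 (size 4, align 4) → ends 56
proto at 56 (size 12, align 4) → ends 68
ttl at 68 (size 1, align 1) → ends 69
tail pad 3 to reach multiple of 4
total 72 bytes, alignment 4
— Info2 —
src at 0 (size 1, align 1) → ends 1
pad 3 to align 4 for proto
proto at 4 (size 12, align 4) → ends 16
seq at 16 (size 20, align 4) → ends 36
dst at 36 (size 4, align 4) → ends 40
window at 40 (size 22, align 2) → ends 62
ttl at 62 (size 1, align 1) → ends 63
length at 63 (size 1, align 1) → ends 64
port at 64 (size 4, align 4) → ends 68
total 68 bytes, alignment 4
72 − 68 = 4

4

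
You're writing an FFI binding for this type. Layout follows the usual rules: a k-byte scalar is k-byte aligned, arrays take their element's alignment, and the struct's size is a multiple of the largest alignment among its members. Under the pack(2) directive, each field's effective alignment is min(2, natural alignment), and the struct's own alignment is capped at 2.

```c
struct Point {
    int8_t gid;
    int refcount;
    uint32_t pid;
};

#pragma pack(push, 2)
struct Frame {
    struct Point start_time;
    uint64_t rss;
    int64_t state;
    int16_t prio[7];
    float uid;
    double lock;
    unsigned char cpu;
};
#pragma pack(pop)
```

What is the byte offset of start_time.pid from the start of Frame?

Point: gid at 0 (size 1, align 1) → ends 1; pad 3 to align 4 for refcount; refcount at 4 (size 4, align 4) → ends 8; pid at 8 (size 4, align 4) → ends 12; total 12 bytes, alignment 4
start_time at 0 (size 12, align 2) → ends 12
within Point: pid at 8
0 + 8 = 8

8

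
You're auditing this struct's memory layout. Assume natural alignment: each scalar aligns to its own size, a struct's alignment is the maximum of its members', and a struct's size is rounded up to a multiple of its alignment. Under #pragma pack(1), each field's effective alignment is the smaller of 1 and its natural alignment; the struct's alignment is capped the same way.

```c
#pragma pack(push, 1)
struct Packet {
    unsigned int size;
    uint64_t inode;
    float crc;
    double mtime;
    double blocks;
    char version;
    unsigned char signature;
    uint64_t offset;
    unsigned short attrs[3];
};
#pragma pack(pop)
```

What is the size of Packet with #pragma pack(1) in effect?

0..4  size  (4B, 1-aligned)
4..12  inode  (8B, 1-aligned)
12..16  crc  (4B, 1-aligned)
16..24  mtime  (8B, 1-aligned)
24..32  blocks  (8B, 1-aligned)
32..33  version  (1B, 1-aligned)
33..34  signature  (1B, 1-aligned)
34..42  offset  (8B, 1-aligned)
42..48  attrs  (6B, 1-aligned)
sizeof = 48, alignof = 1

48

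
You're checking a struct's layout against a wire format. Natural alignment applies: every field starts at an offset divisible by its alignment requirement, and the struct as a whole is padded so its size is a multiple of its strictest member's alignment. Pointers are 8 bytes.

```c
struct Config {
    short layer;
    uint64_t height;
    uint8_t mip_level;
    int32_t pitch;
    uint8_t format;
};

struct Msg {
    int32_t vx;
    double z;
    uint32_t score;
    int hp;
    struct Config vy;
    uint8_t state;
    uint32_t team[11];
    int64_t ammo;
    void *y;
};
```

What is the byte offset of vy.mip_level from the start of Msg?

Config: layer at 0 (size 2, align 2) → ends 2; pad 6 to align 8 for height; height at 8 (size 8, align 8) → ends 16; mip_level at 16 (size 1, align 1) → ends 17; pad 3 to align 4 for pitch; pitch at 20 (size 4, align 4) → ends 24; format at 24 (size 1, align 1) → ends 25; tail pad 7 to reach multiple of 8; total 32 bytes, alignment 8
vx at 0 (size 4, align 4) → ends 4
pad 4 to align 8 for z
z at 8 (size 8, align 8) → ends 16
score at 16 (size 4, align 4) → ends 20
hp at 20 (size 4, align 4) → ends 24
vy at 24 (size 32, align 8) → ends 56
within Config: mip_level at 16
24 + 16 = 40

40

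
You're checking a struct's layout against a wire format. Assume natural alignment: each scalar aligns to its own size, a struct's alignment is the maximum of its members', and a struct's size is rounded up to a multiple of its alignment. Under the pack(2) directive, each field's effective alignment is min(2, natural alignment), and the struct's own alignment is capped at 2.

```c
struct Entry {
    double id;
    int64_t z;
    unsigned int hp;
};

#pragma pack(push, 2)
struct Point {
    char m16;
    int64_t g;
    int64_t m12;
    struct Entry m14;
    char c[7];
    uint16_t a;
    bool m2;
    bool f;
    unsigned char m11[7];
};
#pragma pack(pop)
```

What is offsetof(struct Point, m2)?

Entry: @0: id [8B, align 8] → 8; @8: z [8B, align 8] → 16; @16: hp [4B, align 4] → 20; +4 tail pad (align 8); size 24, align 8
@0: m16 [1B, align 1] → 1
+1 pad (align 2)
@2: g [8B, align 2] → 10
@10: m12 [8B, align 2] → 18
@18: m14 [24B, align 2] → 42
@42: c [7B, align 1] → 49
+1 pad (align 2)
@50: a [2B, align 2] → 52
@52: m2 [1B, align 1] → 53

52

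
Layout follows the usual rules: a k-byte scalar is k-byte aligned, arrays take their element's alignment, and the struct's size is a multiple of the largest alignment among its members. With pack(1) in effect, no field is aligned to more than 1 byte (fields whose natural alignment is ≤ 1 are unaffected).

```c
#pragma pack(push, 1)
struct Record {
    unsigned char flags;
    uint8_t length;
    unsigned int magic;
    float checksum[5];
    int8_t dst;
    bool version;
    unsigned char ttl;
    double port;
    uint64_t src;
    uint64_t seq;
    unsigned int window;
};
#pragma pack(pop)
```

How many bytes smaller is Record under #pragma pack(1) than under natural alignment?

7

natural layout:
  flags at 0 (size 1, align 1) → ends 1
  length at 1 (size 1, align 1) → ends 2
  pad 2 to align 4 for magic
  magic at 4 (size 4, align 4) → ends 8
  checksum at 8 (size 20, align 4) → ends 28
  dst at 28 (size 1, align 1) → ends 29
  version at 29 (size 1, align 1) → ends 30
  ttl at 30 (size 1, align 1) → ends 31
  pad 1 to align 8 for port
  port at 32 (size 8, align 8) → ends 40
  src at 40 (size 8, align 8) → ends 48
  seq at 48 (size 8, align 8) → ends 56
  window at 56 (size 4, align 4) → ends 60
  tail pad 4 to reach multiple of 8
  total 64 bytes, alignment 8
packed(1) layout:
  flags at 0 (size 1, align 1) → ends 1
  length at 1 (size 1, align 1) → ends 2
  magic at 2 (size 4, align 1) → ends 6
  checksum at 6 (size 20, align 1) → ends 26
  dst at 26 (size 1, align 1) → ends 27
  version at 27 (size 1, align 1) → ends 28
  ttl at 28 (size 1, align 1) → ends 29
  port at 29 (size 8, align 1) → ends 37
  src at 37 (size 8, align 1) → ends 45
  seq at 45 (size 8, align 1) → ends 53
  window at 53 (size 4, align 1) → ends 57
  total 57 bytes, alignment 1
64 − 57 = 7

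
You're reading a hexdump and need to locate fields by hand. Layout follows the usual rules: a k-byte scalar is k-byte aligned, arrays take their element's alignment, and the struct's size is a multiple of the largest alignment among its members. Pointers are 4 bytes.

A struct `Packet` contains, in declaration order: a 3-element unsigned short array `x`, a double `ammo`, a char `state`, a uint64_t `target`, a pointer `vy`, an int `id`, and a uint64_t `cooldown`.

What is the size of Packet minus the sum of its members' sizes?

9

@0: x [6B, align 2] → 6
+2 pad (align 8)
@8: ammo [8B, align 8] → 16
@16: state [1B, align 1] → 17
+7 pad (align 8)
@24: target [8B, align 8] → 32
@32: vy [4B, align 4] → 36
@36: id [4B, align 4] → 40
@40: cooldown [8B, align 8] → 48
size 48, align 8
data bytes 39, size 48 → padding 9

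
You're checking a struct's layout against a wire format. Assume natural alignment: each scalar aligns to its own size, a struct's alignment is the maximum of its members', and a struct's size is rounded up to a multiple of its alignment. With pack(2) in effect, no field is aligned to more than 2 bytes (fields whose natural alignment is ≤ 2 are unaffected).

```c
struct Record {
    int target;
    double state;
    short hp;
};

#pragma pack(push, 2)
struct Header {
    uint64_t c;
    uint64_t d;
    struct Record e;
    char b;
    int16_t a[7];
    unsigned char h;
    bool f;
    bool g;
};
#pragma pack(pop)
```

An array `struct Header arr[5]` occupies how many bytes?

Record: @0: target [4B, align 4] → 4; +4 pad (align 8); @8: state [8B, align 8] → 16; @16: hp [2B, align 2] → 18; +6 tail pad (align 8); size 24, align 8
@0: c [8B, align 2] → 8
@8: d [8B, align 2] → 16
@16: e [24B, align 2] → 40
@40: b [1B, align 1] → 41
+1 pad (align 2)
@42: a [14B, align 2] → 56
@56: h [1B, align 1] → 57
@57: f [1B, align 1] → 58
@58: g [1B, align 1] → 59
+1 tail pad (align 2)
size 60, align 2
array of 5: 5 × 60 = 300

300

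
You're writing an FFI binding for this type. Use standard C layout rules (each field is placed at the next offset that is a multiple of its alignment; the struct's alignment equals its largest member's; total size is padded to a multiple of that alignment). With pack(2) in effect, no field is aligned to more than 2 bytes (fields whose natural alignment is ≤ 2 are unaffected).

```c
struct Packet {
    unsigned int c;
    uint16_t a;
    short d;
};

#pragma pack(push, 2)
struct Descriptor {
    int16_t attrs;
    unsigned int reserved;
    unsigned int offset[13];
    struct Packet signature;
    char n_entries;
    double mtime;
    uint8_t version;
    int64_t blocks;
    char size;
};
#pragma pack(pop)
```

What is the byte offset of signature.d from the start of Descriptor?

64

Packet: @0: c [4B, align 4] → 4; @4: a [2B, align 2] → 6; @6: d [2B, align 2] → 8; size 8, align 4
@0: attrs [2B, align 2] → 2
@2: reserved [4B, align 2] → 6
@6: offset [52B, align 2] → 58
@58: signature [8B, align 2] → 66
within Packet: d at 6
58 + 6 = 64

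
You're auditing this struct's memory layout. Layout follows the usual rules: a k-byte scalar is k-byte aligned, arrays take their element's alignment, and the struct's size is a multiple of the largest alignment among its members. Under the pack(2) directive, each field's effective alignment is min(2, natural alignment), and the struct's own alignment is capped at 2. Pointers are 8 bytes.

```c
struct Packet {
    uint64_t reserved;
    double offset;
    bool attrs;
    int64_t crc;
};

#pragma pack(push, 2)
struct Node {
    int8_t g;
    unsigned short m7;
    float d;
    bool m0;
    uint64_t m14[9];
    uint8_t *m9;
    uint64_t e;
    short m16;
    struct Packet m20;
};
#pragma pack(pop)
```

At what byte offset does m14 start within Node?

10

Packet: 0..8  reserved  (8B, 8-aligned); 8..16  offset  (8B, 8-aligned); 16..17  attrs  (1B, 1-aligned); 17..24  -- padding (7B); 24..32  crc  (8B, 8-aligned); sizeof = 32, alignof = 8
0..1  g  (1B, 1-aligned)
1..2  -- padding (1B)
2..4  m7  (2B, 2-aligned)
4..8  d  (4B, 2-aligned)
8..9  m0  (1B, 1-aligned)
9..10  -- padding (1B)
10..82  m14  (72B, 2-aligned)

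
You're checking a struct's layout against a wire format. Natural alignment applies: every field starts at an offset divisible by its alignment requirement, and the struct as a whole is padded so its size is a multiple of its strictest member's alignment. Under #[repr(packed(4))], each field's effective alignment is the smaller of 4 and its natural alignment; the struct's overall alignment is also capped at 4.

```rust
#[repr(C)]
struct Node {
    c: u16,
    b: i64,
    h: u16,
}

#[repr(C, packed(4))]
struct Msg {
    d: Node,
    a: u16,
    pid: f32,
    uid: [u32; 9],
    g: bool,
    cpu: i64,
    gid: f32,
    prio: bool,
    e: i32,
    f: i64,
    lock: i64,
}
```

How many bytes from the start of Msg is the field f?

92

Node: 0..2  c  (2B, 2-aligned); 2..8  -- padding (6B); 8..16  b  (8B, 8-aligned); 16..18  h  (2B, 2-aligned); 18..24  -- tail padding (6B); sizeof = 24, alignof = 8
0..24  d  (24B, 4-aligned)
24..26  a  (2B, 2-aligned)
26..28  -- padding (2B)
28..32  pid  (4B, 4-aligned)
32..68  uid  (36B, 4-aligned)
68..69  g  (1B, 1-aligned)
69..72  -- padding (3B)
72..80  cpu  (8B, 4-aligned)
80..84  gid  (4B, 4-aligned)
84..85  prio  (1B, 1-aligned)
85..88  -- padding (3B)
88..92  e  (4B, 4-aligned)
92..100  f  (8B, 4-aligned)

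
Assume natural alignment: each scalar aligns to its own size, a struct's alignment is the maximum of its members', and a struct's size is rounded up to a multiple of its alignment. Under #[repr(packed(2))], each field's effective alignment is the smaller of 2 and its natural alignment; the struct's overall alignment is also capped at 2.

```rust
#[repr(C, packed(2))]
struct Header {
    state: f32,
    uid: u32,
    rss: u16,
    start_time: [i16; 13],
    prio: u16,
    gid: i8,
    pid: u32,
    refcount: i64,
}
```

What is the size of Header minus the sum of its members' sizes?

1

0..4  state  (4B, 2-aligned)
4..8  uid  (4B, 2-aligned)
8..10  rss  (2B, 2-aligned)
10..36  start_time  (26B, 2-aligned)
36..38  prio  (2B, 2-aligned)
38..39  gid  (1B, 1-aligned)
39..40  -- padding (1B)
40..44  pid  (4B, 2-aligned)
44..52  refcount  (8B, 2-aligned)
sizeof = 52, alignof = 2
data bytes 51, size 52 → padding 1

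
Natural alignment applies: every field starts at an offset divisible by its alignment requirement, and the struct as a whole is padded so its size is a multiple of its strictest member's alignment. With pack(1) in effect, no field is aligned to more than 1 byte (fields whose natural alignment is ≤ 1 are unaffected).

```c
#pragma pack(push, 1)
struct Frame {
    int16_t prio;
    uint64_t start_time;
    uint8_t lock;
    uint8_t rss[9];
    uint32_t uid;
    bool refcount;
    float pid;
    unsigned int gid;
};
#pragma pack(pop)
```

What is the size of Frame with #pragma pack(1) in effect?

prio at 0 (size 2, align 1) → ends 2
start_time at 2 (size 8, align 1) → ends 10
lock at 10 (size 1, align 1) → ends 11
rss at 11 (size 9, align 1) → ends 20
uid at 20 (size 4, align 1) → ends 24
refcount at 24 (size 1, align 1) → ends 25
pid at 25 (size 4, align 1) → ends 29
gid at 29 (size 4, align 1) → ends 33
total 33 bytes, alignment 1

33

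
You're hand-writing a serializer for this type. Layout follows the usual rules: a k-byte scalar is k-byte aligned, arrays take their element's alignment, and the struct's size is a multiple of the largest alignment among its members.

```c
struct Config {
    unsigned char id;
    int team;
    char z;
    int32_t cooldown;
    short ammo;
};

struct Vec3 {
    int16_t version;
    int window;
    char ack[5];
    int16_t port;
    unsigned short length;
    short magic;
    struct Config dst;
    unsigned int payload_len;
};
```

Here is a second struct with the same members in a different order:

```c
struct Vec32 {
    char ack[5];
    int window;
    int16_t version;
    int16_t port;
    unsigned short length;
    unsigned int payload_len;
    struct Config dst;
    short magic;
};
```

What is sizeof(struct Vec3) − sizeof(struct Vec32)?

Config: id at 0 (size 1, align 1) → ends 1; pad 3 to align 4 for team; team at 4 (size 4, align 4) → ends 8; z at 8 (size 1, align 1) → ends 9; pad 3 to align 4 for cooldown; cooldown at 12 (size 4, align 4) → ends 16; ammo at 16 (size 2, align 2) → ends 18; tail pad 2 to reach multiple of 4; total 20 bytes, alignment 4
version at 0 (size 2, align 2) → ends 2
pad 2 to align 4 for window
window at 4 (size 4, align 4) → ends 8
ack at 8 (size 5, align 1) → ends 13
pad 1 to align 2 for port
port at 14 (size 2, align 2) → ends 16
length at 16 (size 2, align 2) → ends 18
magic at 18 (size 2, align 2) → ends 20
dst at 20 (size 20, align 4) → ends 40
payload_len at 40 (size 4, align 4) → ends 44
total 44 bytes, alignment 4
— Vec32 —
ack at 0 (size 5, align 1) → ends 5
pad 3 to align 4 for window
window at 8 (size 4, align 4) → ends 12
version at 12 (size 2, align 2) → ends 14
port at 14 (size 2, align 2) → ends 16
length at 16 (size 2, align 2) → ends 18
pad 2 to align 4 for payload_len
payload_len at 20 (size 4, align 4) → ends 24
dst at 24 (size 20, align 4) → ends 44
magic at 44 (size 2, align 2) → ends 46
tail pad 2 to reach multiple of 4
total 48 bytes, alignment 4
44 − 48 = -4

-4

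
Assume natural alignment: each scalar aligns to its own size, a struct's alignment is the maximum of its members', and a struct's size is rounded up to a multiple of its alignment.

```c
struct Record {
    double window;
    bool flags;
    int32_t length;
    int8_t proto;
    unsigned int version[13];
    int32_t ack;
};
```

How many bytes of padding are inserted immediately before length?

3

0..8  window  (8B, 8-aligned)
8..9  flags  (1B, 1-aligned)
9..12  -- padding (3B)
12..16  length  (4B, 4-aligned)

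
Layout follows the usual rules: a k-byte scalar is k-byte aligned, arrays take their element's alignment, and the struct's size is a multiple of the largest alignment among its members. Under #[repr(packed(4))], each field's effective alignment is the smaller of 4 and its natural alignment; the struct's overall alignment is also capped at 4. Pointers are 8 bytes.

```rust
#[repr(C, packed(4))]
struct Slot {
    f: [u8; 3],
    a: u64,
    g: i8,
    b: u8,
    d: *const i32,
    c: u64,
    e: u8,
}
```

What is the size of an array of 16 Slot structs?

f at 0 (size 3, align 1) → ends 3
pad 1 to align 4 for a
a at 4 (size 8, align 4) → ends 12
g at 12 (size 1, align 1) → ends 13
b at 13 (size 1, align 1) → ends 14
pad 2 to align 4 for d
d at 16 (size 8, align 4) → ends 24
c at 24 (size 8, align 4) → ends 32
e at 32 (size 1, align 1) → ends 33
tail pad 3 to reach multiple of 4
total 36 bytes, alignment 4
array of 16: 16 × 36 = 576

576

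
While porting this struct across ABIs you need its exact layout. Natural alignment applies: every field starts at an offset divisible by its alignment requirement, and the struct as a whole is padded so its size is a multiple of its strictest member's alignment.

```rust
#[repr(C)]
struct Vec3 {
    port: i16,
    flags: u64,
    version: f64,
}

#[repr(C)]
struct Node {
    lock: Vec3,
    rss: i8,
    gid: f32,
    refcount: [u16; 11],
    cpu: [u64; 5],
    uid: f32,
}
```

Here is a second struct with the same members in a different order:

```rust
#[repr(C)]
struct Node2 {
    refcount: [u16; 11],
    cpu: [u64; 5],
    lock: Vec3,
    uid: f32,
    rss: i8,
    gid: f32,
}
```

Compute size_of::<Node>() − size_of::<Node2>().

Vec3: 0..2  port  (2B, 2-aligned); 2..8  -- padding (6B); 8..16  flags  (8B, 8-aligned); 16..24  version  (8B, 8-aligned); sizeof = 24, alignof = 8
0..24  lock  (24B, 8-aligned)
24..25  rss  (1B, 1-aligned)
25..28  -- padding (3B)
28..32  gid  (4B, 4-aligned)
32..54  refcount  (22B, 2-aligned)
54..56  -- padding (2B)
56..96  cpu  (40B, 8-aligned)
96..100  uid  (4B, 4-aligned)
100..104  -- tail padding (4B)
sizeof = 104, alignof = 8
— Node2 —
0..22  refcount  (22B, 2-aligned)
22..24  -- padding (2B)
24..64  cpu  (40B, 8-aligned)
64..88  lock  (24B, 8-aligned)
88..92  uid  (4B, 4-aligned)
92..93  rss  (1B, 1-aligned)
93..96  -- padding (3B)
96..100  gid  (4B, 4-aligned)
100..104  -- tail padding (4B)
sizeof = 104, alignof = 8
104 − 104 = 0

0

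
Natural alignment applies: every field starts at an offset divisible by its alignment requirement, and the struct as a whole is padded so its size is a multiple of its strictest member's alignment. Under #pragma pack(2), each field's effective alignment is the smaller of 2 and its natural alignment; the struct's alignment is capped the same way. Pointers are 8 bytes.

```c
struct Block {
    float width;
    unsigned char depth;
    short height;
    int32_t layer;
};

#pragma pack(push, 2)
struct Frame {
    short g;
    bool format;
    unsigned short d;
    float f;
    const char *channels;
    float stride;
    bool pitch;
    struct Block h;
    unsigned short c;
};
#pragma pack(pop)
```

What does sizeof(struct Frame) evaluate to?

Block: @0: width [4B, align 4] → 4; @4: depth [1B, align 1] → 5; +1 pad (align 2); @6: height [2B, align 2] → 8; @8: layer [4B, align 4] → 12; size 12, align 4
@0: g [2B, align 2] → 2
@2: format [1B, align 1] → 3
+1 pad (align 2)
@4: d [2B, align 2] → 6
@6: f [4B, align 2] → 10
@10: channels [8B, align 2] → 18
@18: stride [4B, align 2] → 22
@22: pitch [1B, align 1] → 23
+1 pad (align 2)
@24: h [12B, align 2] → 36
@36: c [2B, align 2] → 38
size 38, align 2

38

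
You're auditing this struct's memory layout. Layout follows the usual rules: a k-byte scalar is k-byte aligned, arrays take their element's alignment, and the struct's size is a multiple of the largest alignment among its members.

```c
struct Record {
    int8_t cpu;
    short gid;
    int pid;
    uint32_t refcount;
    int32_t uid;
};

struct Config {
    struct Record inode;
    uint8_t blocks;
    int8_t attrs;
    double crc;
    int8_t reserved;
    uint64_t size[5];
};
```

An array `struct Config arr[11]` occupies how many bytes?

880

Record: @0: cpu [1B, align 1] → 1; +1 pad (align 2); @2: gid [2B, align 2] → 4; @4: pid [4B, align 4] → 8; @8: refcount [4B, align 4] → 12; @12: uid [4B, align 4] → 16; size 16, align 4
@0: inode [16B, align 4] → 16
@16: blocks [1B, align 1] → 17
@17: attrs [1B, align 1] → 18
+6 pad (align 8)
@24: crc [8B, align 8] → 32
@32: reserved [1B, align 1] → 33
+7 pad (align 8)
@40: size [40B, align 8] → 80
size 80, align 8
array of 11: 11 × 80 = 880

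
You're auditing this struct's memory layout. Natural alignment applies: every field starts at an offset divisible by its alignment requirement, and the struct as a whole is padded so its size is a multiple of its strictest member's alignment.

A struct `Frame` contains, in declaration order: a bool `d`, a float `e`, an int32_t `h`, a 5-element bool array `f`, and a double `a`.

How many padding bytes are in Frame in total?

@0: d [1B, align 1] → 1
+3 pad (align 4)
@4: e [4B, align 4] → 8
@8: h [4B, align 4] → 12
@12: f [5B, align 1] → 17
+7 pad (align 8)
@24: a [8B, align 8] → 32
size 32, align 8
data bytes 22, size 32 → padding 10

10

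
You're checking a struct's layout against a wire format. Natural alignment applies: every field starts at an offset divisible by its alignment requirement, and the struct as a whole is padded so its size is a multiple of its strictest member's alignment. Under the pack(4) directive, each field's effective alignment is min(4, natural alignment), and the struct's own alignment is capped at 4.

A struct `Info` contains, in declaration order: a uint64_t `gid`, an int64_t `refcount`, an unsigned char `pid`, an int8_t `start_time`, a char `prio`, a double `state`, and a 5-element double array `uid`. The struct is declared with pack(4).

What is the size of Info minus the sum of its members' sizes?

1

gid at 0 (size 8, align 4) → ends 8
refcount at 8 (size 8, align 4) → ends 16
pid at 16 (size 1, align 1) → ends 17
start_time at 17 (size 1, align 1) → ends 18
prio at 18 (size 1, align 1) → ends 19
pad 1 to align 4 for state
state at 20 (size 8, align 4) → ends 28
uid at 28 (size 40, align 4) → ends 68
total 68 bytes, alignment 4
data bytes 67, size 68 → padding 1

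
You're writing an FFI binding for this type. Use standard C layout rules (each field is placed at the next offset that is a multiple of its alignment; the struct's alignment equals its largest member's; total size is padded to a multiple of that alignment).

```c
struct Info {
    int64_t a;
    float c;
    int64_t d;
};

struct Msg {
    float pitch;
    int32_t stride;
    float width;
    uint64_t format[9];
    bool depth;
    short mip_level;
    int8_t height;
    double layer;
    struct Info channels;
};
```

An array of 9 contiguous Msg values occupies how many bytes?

Info: a at 0 (size 8, align 8) → ends 8; c at 8 (size 4, align 4) → ends 12; pad 4 to align 8 for d; d at 16 (size 8, align 8) → ends 24; total 24 bytes, alignment 8
pitch at 0 (size 4, align 4) → ends 4
stride at 4 (size 4, align 4) → ends 8
width at 8 (size 4, align 4) → ends 12
pad 4 to align 8 for format
format at 16 (size 72, align 8) → ends 88
depth at 88 (size 1, align 1) → ends 89
pad 1 to align 2 for mip_level
mip_level at 90 (size 2, align 2) → ends 92
height at 92 (size 1, align 1) → ends 93
pad 3 to align 8 for layer
layer at 96 (size 8, align 8) → ends 104
channels at 104 (size 24, align 8) → ends 128
total 128 bytes, alignment 8
array of 9: 9 × 128 = 1152

1152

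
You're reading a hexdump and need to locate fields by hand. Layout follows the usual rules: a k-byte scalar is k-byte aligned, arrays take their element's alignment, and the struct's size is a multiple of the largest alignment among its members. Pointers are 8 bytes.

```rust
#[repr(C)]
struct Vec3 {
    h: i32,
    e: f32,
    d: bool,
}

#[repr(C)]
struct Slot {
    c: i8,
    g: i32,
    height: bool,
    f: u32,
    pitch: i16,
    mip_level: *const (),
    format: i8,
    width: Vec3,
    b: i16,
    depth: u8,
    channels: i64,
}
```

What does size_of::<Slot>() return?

Vec3: @0: h [4B, align 4] → 4; @4: e [4B, align 4] → 8; @8: d [1B, align 1] → 9; +3 tail pad (align 4); size 12, align 4
@0: c [1B, align 1] → 1
+3 pad (align 4)
@4: g [4B, align 4] → 8
@8: height [1B, align 1] → 9
+3 pad (align 4)
@12: f [4B, align 4] → 16
@16: pitch [2B, align 2] → 18
+6 pad (align 8)
@24: mip_level [8B, align 8] → 32
@32: format [1B, align 1] → 33
+3 pad (align 4)
@36: width [12B, align 4] → 48
@48: b [2B, align 2] → 50
@50: depth [1B, align 1] → 51
+5 pad (align 8)
@56: channels [8B, align 8] → 64
size 64, align 8

64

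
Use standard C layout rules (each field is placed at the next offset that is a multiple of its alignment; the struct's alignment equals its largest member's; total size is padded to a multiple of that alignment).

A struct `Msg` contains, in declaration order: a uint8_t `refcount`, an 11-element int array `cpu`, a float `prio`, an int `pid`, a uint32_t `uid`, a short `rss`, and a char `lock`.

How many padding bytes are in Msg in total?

0..1  refcount  (1B, 1-aligned)
1..4  -- padding (3B)
4..48  cpu  (44B, 4-aligned)
48..52  prio  (4B, 4-aligned)
52..56  pid  (4B, 4-aligned)
56..60  uid  (4B, 4-aligned)
60..62  rss  (2B, 2-aligned)
62..63  lock  (1B, 1-aligned)
63..64  -- tail padding (1B)
sizeof = 64, alignof = 4
data bytes 60, size 64 → padding 4

4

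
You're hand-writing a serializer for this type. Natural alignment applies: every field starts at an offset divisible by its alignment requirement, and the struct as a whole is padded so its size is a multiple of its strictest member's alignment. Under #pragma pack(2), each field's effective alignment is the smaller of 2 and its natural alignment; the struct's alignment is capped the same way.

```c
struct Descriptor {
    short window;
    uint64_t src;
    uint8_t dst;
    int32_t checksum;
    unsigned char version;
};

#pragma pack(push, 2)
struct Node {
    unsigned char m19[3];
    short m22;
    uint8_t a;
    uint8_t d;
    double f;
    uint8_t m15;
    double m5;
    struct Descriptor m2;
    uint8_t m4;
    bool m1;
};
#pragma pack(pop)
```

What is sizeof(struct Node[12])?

Descriptor: 0..2  window  (2B, 2-aligned); 2..8  -- padding (6B); 8..16  src  (8B, 8-aligned); 16..17  dst  (1B, 1-aligned); 17..20  -- padding (3B); 20..24  checksum  (4B, 4-aligned); 24..25  version  (1B, 1-aligned); 25..32  -- tail padding (7B); sizeof = 32, alignof = 8
0..3  m19  (3B, 1-aligned)
3..4  -- padding (1B)
4..6  m22  (2B, 2-aligned)
6..7  a  (1B, 1-aligned)
7..8  d  (1B, 1-aligned)
8..16  f  (8B, 2-aligned)
16..17  m15  (1B, 1-aligned)
17..18  -- padding (1B)
18..26  m5  (8B, 2-aligned)
26..58  m2  (32B, 2-aligned)
58..59  m4  (1B, 1-aligned)
59..60  m1  (1B, 1-aligned)
sizeof = 60, alignof = 2
array of 12: 12 × 60 = 720

720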